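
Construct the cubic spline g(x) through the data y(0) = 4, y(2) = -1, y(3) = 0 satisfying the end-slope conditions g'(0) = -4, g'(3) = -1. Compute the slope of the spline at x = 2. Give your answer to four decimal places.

Let M_i = g''(x_i). Step sizes h_i = 2, 1; slopes of the chords Δ_i = (y_(i+1) - y_i)/h_i = -5/2, 1.
  2·M_0 + 6·M_1 + 1·M_2 = 6(Δ_1 - Δ_0) = 21
Clamped end conditions give two more equations: 2h_0·M_0 + h_0·M_1 = 6(Δ_0 - g'(0)) = 9 and h_1·M_1 + 2h_1·M_2 = 6(g'(3) - Δ_1) = -12.
Solving: M_0 = -1/4, M_1 = 5, M_2 = -17/2.
On [2, 3], g'(x) = b_1 + 2c_1·(x - 2) + 3d_1·(x - 2)² with b_1 = Δ_1 - h_1(2M_1 + M_2)/6 = 3/4, c_1 = M_1/2 = 5/2, d_1 = (M_2 - M_1)/(6h_1) = -9/4. So g'(2) = 3/4.

0.7500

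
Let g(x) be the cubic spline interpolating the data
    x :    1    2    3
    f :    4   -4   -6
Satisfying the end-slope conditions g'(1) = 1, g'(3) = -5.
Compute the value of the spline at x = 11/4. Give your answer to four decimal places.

-5.2891

Let m_i = g''(x_i). Step sizes h_i = 1, 1; slopes of the chords Δ_i = (y_(i+1) - y_i)/h_i = -8, -2.
  1·m_0 + 4·m_1 + 1·m_2 = 6(Δ_1 - Δ_0) = 36
Clamped end conditions give two more equations: 2h_0·m_0 + h_0·m_1 = 6(Δ_0 - g'(1)) = -54 and h_1·m_1 + 2h_1·m_2 = 6(g'(3) - Δ_1) = -18.
Solving: m_0 = -39, m_1 = 24, m_2 = -21.
On [2, 3], g(x) = -4 - 13/2·(x - 2) + 12·(x - 2)² - 15/2·(x - 2)³.
With (x - 2) = 3/4: g(11/4) = -677/128.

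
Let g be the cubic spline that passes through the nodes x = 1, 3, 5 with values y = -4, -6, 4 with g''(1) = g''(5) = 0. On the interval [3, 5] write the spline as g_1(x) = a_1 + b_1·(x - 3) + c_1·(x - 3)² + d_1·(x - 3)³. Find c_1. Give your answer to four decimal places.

2.2500

Put M_i = g'' at the i-th knot. Here h = (2, 2) and Δ = (-1, 5), so the interior equations h_(i-1)·M_(i-1) + 2(h_(i-1)+h_i)·M_i + h_i·M_(i+1) = 6(Δ_i − Δ_(i-1)) read
  2·M_0 + 8·M_1 + 2·M_2 = 6(Δ_1 - Δ_0) = 36
Natural end conditions: M_0 = M_2 = 0.
Forward elimination and back-substitution give M_0 = 0, M_1 = 9/2, M_2 = 0.
On [3, 5], with g_1(x) = a_1 + b_1·(x - 3) + c_1·(x - 3)² + d_1·(x - 3)³: c_1 = M_1/2 = 9/4, d_1 = (M_2 - M_1)/(6h_1) = -3/8, b_1 = Δ_1 - h_1(2M_1 + M_2)/6 = 2.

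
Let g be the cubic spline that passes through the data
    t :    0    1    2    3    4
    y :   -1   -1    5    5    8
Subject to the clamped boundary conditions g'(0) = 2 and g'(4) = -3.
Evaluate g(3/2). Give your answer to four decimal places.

Put σ_i = g'' at the i-th knot. Here h = (1, 1, 1, 1) and Δ = (0, 6, 0, 3), so the interior equations h_(i-1)·σ_(i-1) + 2(h_(i-1)+h_i)·σ_i + h_i·σ_(i+1) = 6(Δ_i − Δ_(i-1)) read
  1·σ_0 + 4·σ_1 + 1·σ_2 = 6(Δ_1 - Δ_0) = 36
  1·σ_1 + 4·σ_2 + 1·σ_3 = 6(Δ_2 - Δ_1) = -36
  1·σ_2 + 4·σ_3 + 1·σ_4 = 6(Δ_3 - Δ_2) = 18
Clamped end conditions give two more equations: 2h_0·σ_0 + h_0·σ_1 = 6(Δ_0 - g'(0)) = -12 and h_3·σ_3 + 2h_3·σ_4 = 6(g'(4) - Δ_3) = -36.
Solving: σ_0 = -101/7, σ_1 = 118/7, σ_2 = -17, σ_3 = 106/7, σ_4 = -179/7.
On [1, 2], g(t) = -1 + 45/14·(t - 1) + 59/7·(t - 1)² - 79/14·(t - 1)³.
With (t - 1) = 1/2: g(3/2) = 225/112.

2.0089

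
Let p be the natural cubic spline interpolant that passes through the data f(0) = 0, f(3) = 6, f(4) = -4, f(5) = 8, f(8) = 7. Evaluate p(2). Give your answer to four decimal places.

Write σ_i for p''(x_i). With h_i = 3, 1, 1, 3 and divided differences Δ_i = 2, -10, 12, -1/3, the continuity of p' gives the tridiagonal system
  3·σ_0 + 8·σ_1 + 1·σ_2 = 6(Δ_1 - Δ_0) = -72
  1·σ_1 + 4·σ_2 + 1·σ_3 = 6(Δ_2 - Δ_1) = 132
  1·σ_2 + 8·σ_3 + 3·σ_4 = 6(Δ_3 - Δ_2) = -74
Natural end conditions: σ_0 = σ_4 = 0.
Solving: σ_0 = 0, σ_1 = -1681/120, σ_2 = 601/15, σ_3 = -1711/120, σ_4 = 0.
On [0, 3], p(x) = 0 + 2161/240·x + 0·x² - 1681/2160·x³.
With x = 2: p(2) = 2545/216.

11.7824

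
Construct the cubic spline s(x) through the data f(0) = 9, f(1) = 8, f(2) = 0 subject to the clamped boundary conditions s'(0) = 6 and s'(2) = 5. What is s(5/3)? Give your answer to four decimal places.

0.6296

Put M_i = s'' at the i-th knot. Here h = (1, 1) and Δ = (-1, -8), so the interior equations h_(i-1)·M_(i-1) + 2(h_(i-1)+h_i)·M_i + h_i·M_(i+1) = 6(Δ_i − Δ_(i-1)) read
  1·M_0 + 4·M_1 + 1·M_2 = 6(Δ_1 - Δ_0) = -42
Clamped end conditions give two more equations: 2h_0·M_0 + h_0·M_1 = 6(Δ_0 - s'(0)) = -42 and h_1·M_1 + 2h_1·M_2 = 6(s'(2) - Δ_1) = 78.
Solving: M_0 = -11, M_1 = -20, M_2 = 49.
On [1, 2], s(x) = 8 - 19/2·(x - 1) - 10·(x - 1)² + 23/2·(x - 1)³.
With (x - 1) = 2/3: s(5/3) = 17/27.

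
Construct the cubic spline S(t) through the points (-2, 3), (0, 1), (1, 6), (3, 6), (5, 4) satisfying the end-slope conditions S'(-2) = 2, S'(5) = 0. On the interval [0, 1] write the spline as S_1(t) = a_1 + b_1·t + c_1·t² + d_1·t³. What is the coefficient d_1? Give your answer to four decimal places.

-2.8934

Put M_i = S'' at the i-th knot. Here h = (2, 1, 2, 2) and Δ = (-1, 5, 0, -1), so the interior equations h_(i-1)·M_(i-1) + 2(h_(i-1)+h_i)·M_i + h_i·M_(i+1) = 6(Δ_i − Δ_(i-1)) read
  2·M_0 + 6·M_1 + 1·M_2 = 6(Δ_1 - Δ_0) = 36
  1·M_1 + 6·M_2 + 2·M_3 = 6(Δ_2 - Δ_1) = -30
  2·M_2 + 8·M_3 + 2·M_4 = 6(Δ_3 - Δ_2) = -6
Clamped end conditions give two more equations: 2h_0·M_0 + h_0·M_1 = 6(Δ_0 - S'(-2)) = -18 and h_3·M_3 + 2h_3·M_4 = 6(S'(5) - Δ_3) = 6.
Forward elimination and back-substitution give M_0 = -1183/122, M_1 = 634/61, M_2 = -425/61, M_3 = 43/61, M_4 = 70/61.
On [0, 1], with S_1(t) = a_1 + b_1·t + c_1·t² + d_1·t³: c_1 = M_1/2 = 317/61, d_1 = (M_2 - M_1)/(6h_1) = -353/122, b_1 = Δ_1 - h_1(2M_1 + M_2)/6 = 329/122.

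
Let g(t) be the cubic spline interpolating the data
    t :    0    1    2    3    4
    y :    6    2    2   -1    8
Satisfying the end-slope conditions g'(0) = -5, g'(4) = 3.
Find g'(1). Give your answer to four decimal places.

Let m_i = g''(x_i). Step sizes h_i = 1, 1, 1, 1; slopes of the chords Δ_i = (y_(i+1) - y_i)/h_i = -4, 0, -3, 9.
  1·m_0 + 4·m_1 + 1·m_2 = 6(Δ_1 - Δ_0) = 24
  1·m_1 + 4·m_2 + 1·m_3 = 6(Δ_2 - Δ_1) = -18
  1·m_2 + 4·m_3 + 1·m_4 = 6(Δ_3 - Δ_2) = 72
Clamped end conditions give two more equations: 2h_0·m_0 + h_0·m_1 = 6(Δ_0 - g'(0)) = 6 and h_3·m_3 + 2h_3·m_4 = 6(g'(4) - Δ_3) = -36.
Solving: m_0 = -29/14, m_1 = 71/7, m_2 = -29/2, m_3 = 209/7, m_4 = -461/14.
On [1, 2], g'(t) = b_1 + 2c_1·(t - 1) + 3d_1·(t - 1)² with b_1 = Δ_1 - h_1(2m_1 + m_2)/6 = -27/28, c_1 = m_1/2 = 71/14, d_1 = (m_2 - m_1)/(6h_1) = -115/28. So g'(1) = -27/28.

-0.9643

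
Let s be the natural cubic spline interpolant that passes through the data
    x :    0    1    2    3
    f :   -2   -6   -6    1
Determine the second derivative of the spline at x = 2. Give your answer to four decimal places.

9.6000

Let σ_i = s''(x_i). Step sizes h_i = 1, 1, 1; slopes of the chords Δ_i = (y_(i+1) - y_i)/h_i = -4, 0, 7.
  1·σ_0 + 4·σ_1 + 1·σ_2 = 6(Δ_1 - Δ_0) = 24
  1·σ_1 + 4·σ_2 + 1·σ_3 = 6(Δ_2 - Δ_1) = 42
Natural end conditions: σ_0 = σ_3 = 0.
Solving the tridiagonal system: σ_0 = 0, σ_1 = 18/5, σ_2 = 48/5, σ_3 = 0.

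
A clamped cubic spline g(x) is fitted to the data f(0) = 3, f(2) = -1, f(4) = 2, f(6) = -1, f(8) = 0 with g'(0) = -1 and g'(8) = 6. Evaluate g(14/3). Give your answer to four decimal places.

1.7817

Let m_i = g''(x_i). Step sizes h_i = 2, 2, 2, 2; slopes of the chords Δ_i = (y_(i+1) - y_i)/h_i = -2, 3/2, -3/2, 1/2.
  2·m_0 + 8·m_1 + 2·m_2 = 6(Δ_1 - Δ_0) = 21
  2·m_1 + 8·m_2 + 2·m_3 = 6(Δ_2 - Δ_1) = -18
  2·m_2 + 8·m_3 + 2·m_4 = 6(Δ_3 - Δ_2) = 12
Clamped end conditions give two more equations: 2h_0·m_0 + h_0·m_1 = 6(Δ_0 - g'(0)) = -6 and h_3·m_3 + 2h_3·m_4 = 6(g'(8) - Δ_3) = 33.
Hence m_0 = -415/112, m_1 = 247/56, m_2 = -55/16, m_3 = 19/56, m_4 = 905/112.
On [4, 6], g(x) = 2 + 19/28·(x - 4) - 55/32·(x - 4)² + 141/448·(x - 4)³.
With (x - 4) = 2/3: g(14/3) = 449/252.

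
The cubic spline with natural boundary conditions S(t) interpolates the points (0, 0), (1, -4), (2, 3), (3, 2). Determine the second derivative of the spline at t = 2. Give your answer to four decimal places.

-17.2000

With M_i denoting the second derivative at x_i, h_i = 1, 1, 1, and Δ_i = (y_(i+1) − y_i)/h_i = -4, 7, -1:
  1·M_0 + 4·M_1 + 1·M_2 = 6(Δ_1 - Δ_0) = 66
  1·M_1 + 4·M_2 + 1·M_3 = 6(Δ_2 - Δ_1) = -48
Natural end conditions: M_0 = M_3 = 0.
Hence M_0 = 0, M_1 = 104/5, M_2 = -86/5, M_3 = 0.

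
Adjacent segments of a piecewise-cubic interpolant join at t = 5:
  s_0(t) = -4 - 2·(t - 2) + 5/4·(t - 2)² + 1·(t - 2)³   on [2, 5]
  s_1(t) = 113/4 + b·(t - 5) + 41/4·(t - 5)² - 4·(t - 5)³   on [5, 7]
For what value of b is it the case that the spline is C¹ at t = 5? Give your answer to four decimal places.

s_0'(t) = -2 + 5/2·(t - 2) + 3·(t - 2)², so s_0'(5) = 65/2. On the right, s_1'(5) = b, so b = 65/2.

32.5000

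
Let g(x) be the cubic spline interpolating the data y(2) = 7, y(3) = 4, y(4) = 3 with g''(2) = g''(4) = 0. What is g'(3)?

-2

With M_i denoting the second derivative at x_i, h_i = 1, 1, and Δ_i = (y_(i+1) − y_i)/h_i = -3, -1:
  1·M_0 + 4·M_1 + 1·M_2 = 6(Δ_1 - Δ_0) = 12
Natural end conditions: M_0 = M_2 = 0.
Hence M_0 = 0, M_1 = 3, M_2 = 0.
On [3, 4], g'(x) = b_1 + 2c_1·(x - 3) + 3d_1·(x - 3)² with b_1 = Δ_1 - h_1(2M_1 + M_2)/6 = -2, c_1 = M_1/2 = 3/2, d_1 = (M_2 - M_1)/(6h_1) = -1/2. So g'(3) = -2.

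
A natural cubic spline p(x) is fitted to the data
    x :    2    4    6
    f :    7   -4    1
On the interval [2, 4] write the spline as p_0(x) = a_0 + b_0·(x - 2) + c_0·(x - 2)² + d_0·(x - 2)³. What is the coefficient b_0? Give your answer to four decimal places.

Put σ_i = p'' at the i-th knot. Here h = (2, 2) and Δ = (-11/2, 5/2), so the interior equations h_(i-1)·σ_(i-1) + 2(h_(i-1)+h_i)·σ_i + h_i·σ_(i+1) = 6(Δ_i − Δ_(i-1)) read
  2·σ_0 + 8·σ_1 + 2·σ_2 = 6(Δ_1 - Δ_0) = 48
Natural end conditions: σ_0 = σ_2 = 0.
Solving: σ_0 = 0, σ_1 = 6, σ_2 = 0.
On [2, 4], with p_0(x) = a_0 + b_0·(x - 2) + c_0·(x - 2)² + d_0·(x - 2)³: c_0 = σ_0/2 = 0, d_0 = (σ_1 - σ_0)/(6h_0) = 1/2, b_0 = Δ_0 - h_0(2σ_0 + σ_1)/6 = -15/2.

-7.5000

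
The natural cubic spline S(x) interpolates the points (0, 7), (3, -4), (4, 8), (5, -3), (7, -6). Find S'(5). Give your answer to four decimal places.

With σ_i denoting the second derivative at x_i, h_i = 3, 1, 1, 2, and Δ_i = (y_(i+1) − y_i)/h_i = -11/3, 12, -11, -3/2:
  3·σ_0 + 8·σ_1 + 1·σ_2 = 6(Δ_1 - Δ_0) = 94
  1·σ_1 + 4·σ_2 + 1·σ_3 = 6(Δ_2 - Δ_1) = -138
  1·σ_2 + 6·σ_3 + 2·σ_4 = 6(Δ_3 - Δ_2) = 57
Natural end conditions: σ_0 = σ_4 = 0.
Hence σ_0 = 0, σ_1 = 3047/178, σ_2 = -3822/89, σ_3 = 2965/178, σ_4 = 0.
On [5, 7], S'(x) = b_3 + 2c_3·(x - 5) + 3d_3·(x - 5)² with b_3 = Δ_3 - h_3(2σ_3 + σ_4)/6 = -6731/534, c_3 = σ_3/2 = 2965/356, d_3 = (σ_4 - σ_3)/(6h_3) = -2965/2136. So S'(5) = -6731/534.

-12.6049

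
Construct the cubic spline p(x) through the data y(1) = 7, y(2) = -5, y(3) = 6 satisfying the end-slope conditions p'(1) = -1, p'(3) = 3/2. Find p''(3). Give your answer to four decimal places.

-61.7500

With m_i denoting the second derivative at x_i, h_i = 1, 1, and Δ_i = (y_(i+1) − y_i)/h_i = -12, 11:
  1·m_0 + 4·m_1 + 1·m_2 = 6(Δ_1 - Δ_0) = 138
Clamped end conditions give two more equations: 2h_0·m_0 + h_0·m_1 = 6(Δ_0 - p'(1)) = -66 and h_1·m_1 + 2h_1·m_2 = 6(p'(3) - Δ_1) = -57.
Solving: m_0 = -265/4, m_1 = 133/2, m_2 = -247/4.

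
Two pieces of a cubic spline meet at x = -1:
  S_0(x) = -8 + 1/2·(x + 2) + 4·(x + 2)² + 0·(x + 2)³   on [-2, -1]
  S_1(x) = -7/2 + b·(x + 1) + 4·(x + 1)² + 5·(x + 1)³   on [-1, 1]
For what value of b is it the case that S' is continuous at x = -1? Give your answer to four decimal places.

8.5000

S_0'(x) = 1/2 + 8·(x + 2) + 0·(x + 2)², so S_0'(-1) = 17/2. On the right, S_1'(-1) = b, so b = 17/2.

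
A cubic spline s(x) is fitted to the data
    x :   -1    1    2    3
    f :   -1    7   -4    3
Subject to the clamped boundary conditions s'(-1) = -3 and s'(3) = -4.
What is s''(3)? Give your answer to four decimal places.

Let σ_i = s''(x_i). Step sizes h_i = 2, 1, 1; slopes of the chords Δ_i = (y_(i+1) - y_i)/h_i = 4, -11, 7.
  2·σ_0 + 6·σ_1 + 1·σ_2 = 6(Δ_1 - Δ_0) = -90
  1·σ_1 + 4·σ_2 + 1·σ_3 = 6(Δ_2 - Δ_1) = 108
Clamped end conditions give two more equations: 2h_0·σ_0 + h_0·σ_1 = 6(Δ_0 - s'(-1)) = 42 and h_2·σ_2 + 2h_2·σ_3 = 6(s'(3) - Δ_2) = -66.
Solving the tridiagonal system: σ_0 = 292/11, σ_1 = -353/11, σ_2 = 544/11, σ_3 = -635/11.

-57.7273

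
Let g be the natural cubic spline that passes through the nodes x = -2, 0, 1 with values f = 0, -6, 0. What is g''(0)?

Let M_i = g''(x_i). Step sizes h_i = 2, 1; slopes of the chords Δ_i = (y_(i+1) - y_i)/h_i = -3, 6.
  2·M_0 + 6·M_1 + 1·M_2 = 6(Δ_1 - Δ_0) = 54
Natural end conditions: M_0 = M_2 = 0.
Solving the tridiagonal system: M_0 = 0, M_1 = 9, M_2 = 0.

9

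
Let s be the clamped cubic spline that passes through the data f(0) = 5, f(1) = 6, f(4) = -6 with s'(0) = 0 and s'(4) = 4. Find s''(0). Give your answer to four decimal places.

Put m_i = s'' at the i-th knot. Here h = (1, 3) and Δ = (1, -4), so the interior equations h_(i-1)·m_(i-1) + 2(h_(i-1)+h_i)·m_i + h_i·m_(i+1) = 6(Δ_i − Δ_(i-1)) read
  1·m_0 + 8·m_1 + 3·m_2 = 6(Δ_1 - Δ_0) = -30
Clamped end conditions give two more equations: 2h_0·m_0 + h_0·m_1 = 6(Δ_0 - s'(0)) = 6 and h_1·m_1 + 2h_1·m_2 = 6(s'(4) - Δ_1) = 48.
Hence m_0 = 31/4, m_1 = -19/2, m_2 = 51/4.

7.7500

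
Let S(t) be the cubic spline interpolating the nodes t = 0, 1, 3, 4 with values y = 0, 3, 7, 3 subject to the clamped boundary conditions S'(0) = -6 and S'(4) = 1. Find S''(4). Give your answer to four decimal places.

19.0857

Write m_i for S''(x_i). With h_i = 1, 2, 1 and divided differences Δ_i = 3, 2, -4, the continuity of S' gives the tridiagonal system
  1·m_0 + 6·m_1 + 2·m_2 = 6(Δ_1 - Δ_0) = -6
  2·m_1 + 6·m_2 + 1·m_3 = 6(Δ_2 - Δ_1) = -36
Clamped end conditions give two more equations: 2h_0·m_0 + h_0·m_1 = 6(Δ_0 - S'(0)) = 54 and h_2·m_2 + 2h_2·m_3 = 6(S'(4) - Δ_2) = 30.
Solving the tridiagonal system: m_0 = 998/35, m_1 = -106/35, m_2 = -286/35, m_3 = 668/35.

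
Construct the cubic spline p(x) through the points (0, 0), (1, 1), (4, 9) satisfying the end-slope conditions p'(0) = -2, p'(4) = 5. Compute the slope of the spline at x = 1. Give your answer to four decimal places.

Let σ_i = p''(x_i). Step sizes h_i = 1, 3; slopes of the chords Δ_i = (y_(i+1) - y_i)/h_i = 1, 8/3.
  1·σ_0 + 8·σ_1 + 3·σ_2 = 6(Δ_1 - Δ_0) = 10
Clamped end conditions give two more equations: 2h_0·σ_0 + h_0·σ_1 = 6(Δ_0 - p'(0)) = 18 and h_1·σ_1 + 2h_1·σ_2 = 6(p'(4) - Δ_1) = 14.
Hence σ_0 = 19/2, σ_1 = -1, σ_2 = 17/6.
On [1, 4], p'(x) = b_1 + 2c_1·(x - 1) + 3d_1·(x - 1)² with b_1 = Δ_1 - h_1(2σ_1 + σ_2)/6 = 9/4, c_1 = σ_1/2 = -1/2, d_1 = (σ_2 - σ_1)/(6h_1) = 23/108. So p'(1) = 9/4.

2.2500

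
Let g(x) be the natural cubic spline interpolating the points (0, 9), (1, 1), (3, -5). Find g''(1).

5

Write m_i for g''(x_i). With h_i = 1, 2 and divided differences Δ_i = -8, -3, the continuity of g' gives the tridiagonal system
  1·m_0 + 6·m_1 + 2·m_2 = 6(Δ_1 - Δ_0) = 30
Natural end conditions: m_0 = m_2 = 0.
Solving the tridiagonal system: m_0 = 0, m_1 = 5, m_2 = 0.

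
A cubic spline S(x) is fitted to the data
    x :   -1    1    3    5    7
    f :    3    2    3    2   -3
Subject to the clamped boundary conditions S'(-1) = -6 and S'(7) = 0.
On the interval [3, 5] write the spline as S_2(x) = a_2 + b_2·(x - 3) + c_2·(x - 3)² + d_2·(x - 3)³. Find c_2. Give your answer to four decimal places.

Put m_i = S'' at the i-th knot. Here h = (2, 2, 2, 2) and Δ = (-1/2, 1/2, -1/2, -5/2), so the interior equations h_(i-1)·m_(i-1) + 2(h_(i-1)+h_i)·m_i + h_i·m_(i+1) = 6(Δ_i − Δ_(i-1)) read
  2·m_0 + 8·m_1 + 2·m_2 = 6(Δ_1 - Δ_0) = 6
  2·m_1 + 8·m_2 + 2·m_3 = 6(Δ_2 - Δ_1) = -6
  2·m_2 + 8·m_3 + 2·m_4 = 6(Δ_3 - Δ_2) = -12
Clamped end conditions give two more equations: 2h_0·m_0 + h_0·m_1 = 6(Δ_0 - S'(-1)) = 33 and h_3·m_3 + 2h_3·m_4 = 6(S'(7) - Δ_3) = 15.
Solving the tridiagonal system: m_0 = 507/56, m_1 = -45/28, m_2 = 3/8, m_3 = -81/28, m_4 = 291/56.
On [3, 5], with S_2(x) = a_2 + b_2·(x - 3) + c_2·(x - 3)² + d_2·(x - 3)³: c_2 = m_2/2 = 3/16, d_2 = (m_3 - m_2)/(6h_2) = -61/224, b_2 = Δ_2 - h_2(2m_2 + m_3)/6 = 3/14.

0.1875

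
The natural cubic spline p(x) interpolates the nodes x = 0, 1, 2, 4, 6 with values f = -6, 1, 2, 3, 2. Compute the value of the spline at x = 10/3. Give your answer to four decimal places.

Write m_i for p''(x_i). With h_i = 1, 1, 2, 2 and divided differences Δ_i = 7, 1, 1/2, -1/2, the continuity of p' gives the tridiagonal system
  1·m_0 + 4·m_1 + 1·m_2 = 6(Δ_1 - Δ_0) = -36
  1·m_1 + 6·m_2 + 2·m_3 = 6(Δ_2 - Δ_1) = -3
  2·m_2 + 8·m_3 + 2·m_4 = 6(Δ_3 - Δ_2) = -6
Natural end conditions: m_0 = m_4 = 0.
Solving the tridiagonal system: m_0 = 0, m_1 = -131/14, m_2 = 10/7, m_3 = -31/28, m_4 = 0.
On [2, 4], p(x) = 2 - 1/12·(x - 2) + 5/7·(x - 2)² - 71/336·(x - 2)³.
With (x - 2) = 4/3: p(10/3) = 1507/567.

2.6578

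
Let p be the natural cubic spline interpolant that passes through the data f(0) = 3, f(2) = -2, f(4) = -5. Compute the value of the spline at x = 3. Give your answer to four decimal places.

Put M_i = p'' at the i-th knot. Here h = (2, 2) and Δ = (-5/2, -3/2), so the interior equations h_(i-1)·M_(i-1) + 2(h_(i-1)+h_i)·M_i + h_i·M_(i+1) = 6(Δ_i − Δ_(i-1)) read
  2·M_0 + 8·M_1 + 2·M_2 = 6(Δ_1 - Δ_0) = 6
Natural end conditions: M_0 = M_2 = 0.
Forward elimination and back-substitution give M_0 = 0, M_1 = 3/4, M_2 = 0.
On [2, 4], p(x) = -2 - 2·(x - 2) + 3/8·(x - 2)² - 1/16·(x - 2)³.
With (x - 2) = 1: p(3) = -59/16.

-3.6875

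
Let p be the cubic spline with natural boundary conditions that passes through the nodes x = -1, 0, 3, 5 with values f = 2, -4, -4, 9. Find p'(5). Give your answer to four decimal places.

With M_i denoting the second derivative at x_i, h_i = 1, 3, 2, and Δ_i = (y_(i+1) − y_i)/h_i = -6, 0, 13/2:
  1·M_0 + 8·M_1 + 3·M_2 = 6(Δ_1 - Δ_0) = 36
  3·M_1 + 10·M_2 + 2·M_3 = 6(Δ_2 - Δ_1) = 39
Natural end conditions: M_0 = M_3 = 0.
Hence M_0 = 0, M_1 = 243/71, M_2 = 204/71, M_3 = 0.
On [3, 5], p'(x) = b_2 + 2c_2·(x - 3) + 3d_2·(x - 3)² with b_2 = Δ_2 - h_2(2M_2 + M_3)/6 = 651/142, c_2 = M_2/2 = 102/71, d_2 = (M_3 - M_2)/(6h_2) = -17/71. So p'(5) = 1059/142.

7.4577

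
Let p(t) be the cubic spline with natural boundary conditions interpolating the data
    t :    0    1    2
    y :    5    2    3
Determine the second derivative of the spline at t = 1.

Write M_i for p''(x_i). With h_i = 1, 1 and divided differences Δ_i = -3, 1, the continuity of p' gives the tridiagonal system
  1·M_0 + 4·M_1 + 1·M_2 = 6(Δ_1 - Δ_0) = 24
Natural end conditions: M_0 = M_2 = 0.
Solving the tridiagonal system: M_0 = 0, M_1 = 6, M_2 = 0.

6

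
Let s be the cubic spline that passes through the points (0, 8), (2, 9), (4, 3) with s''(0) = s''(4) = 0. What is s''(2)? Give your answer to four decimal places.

Write M_i for s''(x_i). With h_i = 2, 2 and divided differences Δ_i = 1/2, -3, the continuity of s' gives the tridiagonal system
  2·M_0 + 8·M_1 + 2·M_2 = 6(Δ_1 - Δ_0) = -21
Natural end conditions: M_0 = M_2 = 0.
Solving the tridiagonal system: M_0 = 0, M_1 = -21/8, M_2 = 0.

-2.6250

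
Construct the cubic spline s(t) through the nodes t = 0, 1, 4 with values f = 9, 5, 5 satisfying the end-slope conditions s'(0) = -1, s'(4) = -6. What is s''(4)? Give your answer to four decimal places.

Let σ_i = s''(x_i). Step sizes h_i = 1, 3; slopes of the chords Δ_i = (y_(i+1) - y_i)/h_i = -4, 0.
  1·σ_0 + 8·σ_1 + 3·σ_2 = 6(Δ_1 - Δ_0) = 24
Clamped end conditions give two more equations: 2h_0·σ_0 + h_0·σ_1 = 6(Δ_0 - s'(0)) = -18 and h_1·σ_1 + 2h_1·σ_2 = 6(s'(4) - Δ_1) = -36.
Hence σ_0 = -53/4, σ_1 = 17/2, σ_2 = -41/4.

-10.2500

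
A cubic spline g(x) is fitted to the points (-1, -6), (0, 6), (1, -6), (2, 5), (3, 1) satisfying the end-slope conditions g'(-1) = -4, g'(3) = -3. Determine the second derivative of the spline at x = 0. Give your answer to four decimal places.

With m_i denoting the second derivative at x_i, h_i = 1, 1, 1, 1, and Δ_i = (y_(i+1) − y_i)/h_i = 12, -12, 11, -4:
  1·m_0 + 4·m_1 + 1·m_2 = 6(Δ_1 - Δ_0) = -144
  1·m_1 + 4·m_2 + 1·m_3 = 6(Δ_2 - Δ_1) = 138
  1·m_2 + 4·m_3 + 1·m_4 = 6(Δ_3 - Δ_2) = -90
Clamped end conditions give two more equations: 2h_0·m_0 + h_0·m_1 = 6(Δ_0 - g'(-1)) = 96 and h_3·m_3 + 2h_3·m_4 = 6(g'(3) - Δ_3) = 6.
Solving the tridiagonal system: m_0 = 592/7, m_1 = -512/7, m_2 = 64, m_3 = -314/7, m_4 = 178/7.

-73.1429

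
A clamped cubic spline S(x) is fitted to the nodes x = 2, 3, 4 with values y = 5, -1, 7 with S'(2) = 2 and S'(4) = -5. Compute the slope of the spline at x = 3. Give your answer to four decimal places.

With M_i denoting the second derivative at x_i, h_i = 1, 1, and Δ_i = (y_(i+1) − y_i)/h_i = -6, 8:
  1·M_0 + 4·M_1 + 1·M_2 = 6(Δ_1 - Δ_0) = 84
Clamped end conditions give two more equations: 2h_0·M_0 + h_0·M_1 = 6(Δ_0 - S'(2)) = -48 and h_1·M_1 + 2h_1·M_2 = 6(S'(4) - Δ_1) = -78.
Solving: M_0 = -97/2, M_1 = 49, M_2 = -127/2.
On [3, 4], S'(x) = b_1 + 2c_1·(x - 3) + 3d_1·(x - 3)² with b_1 = Δ_1 - h_1(2M_1 + M_2)/6 = 9/4, c_1 = M_1/2 = 49/2, d_1 = (M_2 - M_1)/(6h_1) = -75/4. So S'(3) = 9/4.

2.2500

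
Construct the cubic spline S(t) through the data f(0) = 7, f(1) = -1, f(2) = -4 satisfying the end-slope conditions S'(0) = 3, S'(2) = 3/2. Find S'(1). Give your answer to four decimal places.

-9.3750

With m_i denoting the second derivative at x_i, h_i = 1, 1, and Δ_i = (y_(i+1) − y_i)/h_i = -8, -3:
  1·m_0 + 4·m_1 + 1·m_2 = 6(Δ_1 - Δ_0) = 30
Clamped end conditions give two more equations: 2h_0·m_0 + h_0·m_1 = 6(Δ_0 - S'(0)) = -66 and h_1·m_1 + 2h_1·m_2 = 6(S'(2) - Δ_1) = 27.
Hence m_0 = -165/4, m_1 = 33/2, m_2 = 21/4.
On [1, 2], S'(t) = b_1 + 2c_1·(t - 1) + 3d_1·(t - 1)² with b_1 = Δ_1 - h_1(2m_1 + m_2)/6 = -75/8, c_1 = m_1/2 = 33/4, d_1 = (m_2 - m_1)/(6h_1) = -15/8. So S'(1) = -75/8.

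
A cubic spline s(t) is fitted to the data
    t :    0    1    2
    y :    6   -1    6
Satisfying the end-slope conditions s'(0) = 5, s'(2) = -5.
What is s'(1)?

0

Let m_i = s''(x_i). Step sizes h_i = 1, 1; slopes of the chords Δ_i = (y_(i+1) - y_i)/h_i = -7, 7.
  1·m_0 + 4·m_1 + 1·m_2 = 6(Δ_1 - Δ_0) = 84
Clamped end conditions give two more equations: 2h_0·m_0 + h_0·m_1 = 6(Δ_0 - s'(0)) = -72 and h_1·m_1 + 2h_1·m_2 = 6(s'(2) - Δ_1) = -72.
Solving: m_0 = -62, m_1 = 52, m_2 = -62.
On [1, 2], s'(t) = b_1 + 2c_1·(t - 1) + 3d_1·(t - 1)² with b_1 = Δ_1 - h_1(2m_1 + m_2)/6 = 0, c_1 = m_1/2 = 26, d_1 = (m_2 - m_1)/(6h_1) = -19. So s'(1) = 0.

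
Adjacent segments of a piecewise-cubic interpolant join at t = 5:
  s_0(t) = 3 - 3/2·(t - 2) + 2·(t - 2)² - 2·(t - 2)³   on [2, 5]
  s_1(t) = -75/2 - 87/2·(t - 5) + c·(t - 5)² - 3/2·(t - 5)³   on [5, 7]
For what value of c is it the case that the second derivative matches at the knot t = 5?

-16

s_0''(t) = 4 - 12·(t - 2), so s_0''(5) = -32. On the right, s_1''(5) = 2c, so c = -16.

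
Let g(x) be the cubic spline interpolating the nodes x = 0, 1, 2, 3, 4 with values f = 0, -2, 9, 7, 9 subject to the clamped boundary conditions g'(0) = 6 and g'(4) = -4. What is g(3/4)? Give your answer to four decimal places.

With m_i denoting the second derivative at x_i, h_i = 1, 1, 1, 1, and Δ_i = (y_(i+1) − y_i)/h_i = -2, 11, -2, 2:
  1·m_0 + 4·m_1 + 1·m_2 = 6(Δ_1 - Δ_0) = 78
  1·m_1 + 4·m_2 + 1·m_3 = 6(Δ_2 - Δ_1) = -78
  1·m_2 + 4·m_3 + 1·m_4 = 6(Δ_3 - Δ_2) = 24
Clamped end conditions give two more equations: 2h_0·m_0 + h_0·m_1 = 6(Δ_0 - g'(0)) = -48 and h_3·m_3 + 2h_3·m_4 = 6(g'(4) - Δ_3) = -36.
Forward elimination and back-substitution give m_0 = -1219/28, m_1 = 547/14, m_2 = -139/4, m_3 = 307/14, m_4 = -811/28.
On [0, 1], g(x) = 0 + 6·x - 1219/56·x² + 771/56·x³.
With x = 3/4: g(3/4) = -6939/3584.

-1.9361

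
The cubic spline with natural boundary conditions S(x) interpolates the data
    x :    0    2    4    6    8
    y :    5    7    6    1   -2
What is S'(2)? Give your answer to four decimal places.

0.5179

Put M_i = S'' at the i-th knot. Here h = (2, 2, 2, 2) and Δ = (1, -1/2, -5/2, -3/2), so the interior equations h_(i-1)·M_(i-1) + 2(h_(i-1)+h_i)·M_i + h_i·M_(i+1) = 6(Δ_i − Δ_(i-1)) read
  2·M_0 + 8·M_1 + 2·M_2 = 6(Δ_1 - Δ_0) = -9
  2·M_1 + 8·M_2 + 2·M_3 = 6(Δ_2 - Δ_1) = -12
  2·M_2 + 8·M_3 + 2·M_4 = 6(Δ_3 - Δ_2) = 6
Natural end conditions: M_0 = M_4 = 0.
Solving: M_0 = 0, M_1 = -81/112, M_2 = -45/28, M_3 = 129/112, M_4 = 0.
On [2, 4], S'(x) = b_1 + 2c_1·(x - 2) + 3d_1·(x - 2)² with b_1 = Δ_1 - h_1(2M_1 + M_2)/6 = 29/56, c_1 = M_1/2 = -81/224, d_1 = (M_2 - M_1)/(6h_1) = -33/448. So S'(2) = 29/56.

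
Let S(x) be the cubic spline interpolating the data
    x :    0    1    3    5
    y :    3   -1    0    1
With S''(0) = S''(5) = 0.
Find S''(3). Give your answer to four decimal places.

-1.2273

Write σ_i for S''(x_i). With h_i = 1, 2, 2 and divided differences Δ_i = -4, 1/2, 1/2, the continuity of S' gives the tridiagonal system
  1·σ_0 + 6·σ_1 + 2·σ_2 = 6(Δ_1 - Δ_0) = 27
  2·σ_1 + 8·σ_2 + 2·σ_3 = 6(Δ_2 - Δ_1) = 0
Natural end conditions: σ_0 = σ_3 = 0.
Hence σ_0 = 0, σ_1 = 54/11, σ_2 = -27/22, σ_3 = 0.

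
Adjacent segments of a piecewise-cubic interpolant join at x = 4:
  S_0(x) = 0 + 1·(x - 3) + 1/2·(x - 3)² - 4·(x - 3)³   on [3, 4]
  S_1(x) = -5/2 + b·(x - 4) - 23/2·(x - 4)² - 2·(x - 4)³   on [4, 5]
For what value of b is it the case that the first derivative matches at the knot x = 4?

S_0'(x) = 1 + 1·(x - 3) - 12·(x - 3)², so S_0'(4) = -10. On the right, S_1'(4) = b, so b = -10.

-10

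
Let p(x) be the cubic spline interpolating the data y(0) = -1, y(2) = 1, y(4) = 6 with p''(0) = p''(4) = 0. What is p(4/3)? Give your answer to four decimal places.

0.0556

Write M_i for p''(x_i). With h_i = 2, 2 and divided differences Δ_i = 1, 5/2, the continuity of p' gives the tridiagonal system
  2·M_0 + 8·M_1 + 2·M_2 = 6(Δ_1 - Δ_0) = 9
Natural end conditions: M_0 = M_2 = 0.
Solving the tridiagonal system: M_0 = 0, M_1 = 9/8, M_2 = 0.
On [0, 2], p(x) = -1 + 5/8·x + 0·x² + 3/32·x³.
With x = 4/3: p(4/3) = 1/18.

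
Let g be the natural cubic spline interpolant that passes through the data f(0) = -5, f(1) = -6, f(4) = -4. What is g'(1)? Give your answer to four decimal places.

-0.5833

Let M_i = g''(x_i). Step sizes h_i = 1, 3; slopes of the chords Δ_i = (y_(i+1) - y_i)/h_i = -1, 2/3.
  1·M_0 + 8·M_1 + 3·M_2 = 6(Δ_1 - Δ_0) = 10
Natural end conditions: M_0 = M_2 = 0.
Hence M_0 = 0, M_1 = 5/4, M_2 = 0.
On [1, 4], g'(t) = b_1 + 2c_1·(t - 1) + 3d_1·(t - 1)² with b_1 = Δ_1 - h_1(2M_1 + M_2)/6 = -7/12, c_1 = M_1/2 = 5/8, d_1 = (M_2 - M_1)/(6h_1) = -5/72. So g'(1) = -7/12.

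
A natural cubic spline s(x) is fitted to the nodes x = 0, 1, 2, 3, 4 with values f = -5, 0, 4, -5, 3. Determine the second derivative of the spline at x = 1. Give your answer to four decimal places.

5.7857

Put M_i = s'' at the i-th knot. Here h = (1, 1, 1, 1) and Δ = (5, 4, -9, 8), so the interior equations h_(i-1)·M_(i-1) + 2(h_(i-1)+h_i)·M_i + h_i·M_(i+1) = 6(Δ_i − Δ_(i-1)) read
  1·M_0 + 4·M_1 + 1·M_2 = 6(Δ_1 - Δ_0) = -6
  1·M_1 + 4·M_2 + 1·M_3 = 6(Δ_2 - Δ_1) = -78
  1·M_2 + 4·M_3 + 1·M_4 = 6(Δ_3 - Δ_2) = 102
Natural end conditions: M_0 = M_4 = 0.
Solving: M_0 = 0, M_1 = 81/14, M_2 = -204/7, M_3 = 459/14, M_4 = 0.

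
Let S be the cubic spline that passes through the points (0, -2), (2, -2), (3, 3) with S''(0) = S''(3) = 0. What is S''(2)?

5

Put M_i = S'' at the i-th knot. Here h = (2, 1) and Δ = (0, 5), so the interior equations h_(i-1)·M_(i-1) + 2(h_(i-1)+h_i)·M_i + h_i·M_(i+1) = 6(Δ_i − Δ_(i-1)) read
  2·M_0 + 6·M_1 + 1·M_2 = 6(Δ_1 - Δ_0) = 30
Natural end conditions: M_0 = M_2 = 0.
Hence M_0 = 0, M_1 = 5, M_2 = 0.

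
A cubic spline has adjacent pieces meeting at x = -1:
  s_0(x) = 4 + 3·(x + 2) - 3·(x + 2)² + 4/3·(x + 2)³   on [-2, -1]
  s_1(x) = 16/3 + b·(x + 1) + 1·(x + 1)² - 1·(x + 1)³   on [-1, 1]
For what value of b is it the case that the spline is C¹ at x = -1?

1

s_0'(x) = 3 - 6·(x + 2) + 4·(x + 2)², so s_0'(-1) = 1. On the right, s_1'(-1) = b, so b = 1.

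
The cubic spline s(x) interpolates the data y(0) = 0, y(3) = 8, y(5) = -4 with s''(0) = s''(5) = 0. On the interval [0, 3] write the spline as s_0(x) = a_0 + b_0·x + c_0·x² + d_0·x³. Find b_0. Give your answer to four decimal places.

5.2667

Put m_i = s'' at the i-th knot. Here h = (3, 2) and Δ = (8/3, -6), so the interior equations h_(i-1)·m_(i-1) + 2(h_(i-1)+h_i)·m_i + h_i·m_(i+1) = 6(Δ_i − Δ_(i-1)) read
  3·m_0 + 10·m_1 + 2·m_2 = 6(Δ_1 - Δ_0) = -52
Natural end conditions: m_0 = m_2 = 0.
Solving the tridiagonal system: m_0 = 0, m_1 = -26/5, m_2 = 0.
On [0, 3], with s_0(x) = a_0 + b_0·x + c_0·x² + d_0·x³: c_0 = m_0/2 = 0, d_0 = (m_1 - m_0)/(6h_0) = -13/45, b_0 = Δ_0 - h_0(2m_0 + m_1)/6 = 79/15.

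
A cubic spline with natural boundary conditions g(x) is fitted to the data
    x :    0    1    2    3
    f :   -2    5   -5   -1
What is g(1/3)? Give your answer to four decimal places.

Put M_i = g'' at the i-th knot. Here h = (1, 1, 1) and Δ = (7, -10, 4), so the interior equations h_(i-1)·M_(i-1) + 2(h_(i-1)+h_i)·M_i + h_i·M_(i+1) = 6(Δ_i − Δ_(i-1)) read
  1·M_0 + 4·M_1 + 1·M_2 = 6(Δ_1 - Δ_0) = -102
  1·M_1 + 4·M_2 + 1·M_3 = 6(Δ_2 - Δ_1) = 84
Natural end conditions: M_0 = M_3 = 0.
Forward elimination and back-substitution give M_0 = 0, M_1 = -164/5, M_2 = 146/5, M_3 = 0.
On [0, 1], g(x) = -2 + 187/15·x + 0·x² - 82/15·x³.
With x = 1/3: g(1/3) = 791/405.

1.9531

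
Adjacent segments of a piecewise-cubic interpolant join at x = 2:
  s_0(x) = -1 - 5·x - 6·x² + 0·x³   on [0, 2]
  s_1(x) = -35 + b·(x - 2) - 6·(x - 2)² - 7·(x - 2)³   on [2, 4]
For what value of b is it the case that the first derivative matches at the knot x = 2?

s_0'(x) = -5 - 12·x + 0·x², so s_0'(2) = -29. On the right, s_1'(2) = b, so b = -29.

-29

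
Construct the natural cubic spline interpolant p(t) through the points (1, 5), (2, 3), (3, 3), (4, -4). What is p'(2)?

0

Put M_i = p'' at the i-th knot. Here h = (1, 1, 1) and Δ = (-2, 0, -7), so the interior equations h_(i-1)·M_(i-1) + 2(h_(i-1)+h_i)·M_i + h_i·M_(i+1) = 6(Δ_i − Δ_(i-1)) read
  1·M_0 + 4·M_1 + 1·M_2 = 6(Δ_1 - Δ_0) = 12
  1·M_1 + 4·M_2 + 1·M_3 = 6(Δ_2 - Δ_1) = -42
Natural end conditions: M_0 = M_3 = 0.
Hence M_0 = 0, M_1 = 6, M_2 = -12, M_3 = 0.
On [2, 3], p'(t) = b_1 + 2c_1·(t - 2) + 3d_1·(t - 2)² with b_1 = Δ_1 - h_1(2M_1 + M_2)/6 = 0, c_1 = M_1/2 = 3, d_1 = (M_2 - M_1)/(6h_1) = -3. So p'(2) = 0.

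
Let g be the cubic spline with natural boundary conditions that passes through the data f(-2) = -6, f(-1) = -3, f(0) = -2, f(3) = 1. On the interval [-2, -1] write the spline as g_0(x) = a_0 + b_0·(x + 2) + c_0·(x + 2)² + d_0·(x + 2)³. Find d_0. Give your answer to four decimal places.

Let σ_i = g''(x_i). Step sizes h_i = 1, 1, 3; slopes of the chords Δ_i = (y_(i+1) - y_i)/h_i = 3, 1, 1.
  1·σ_0 + 4·σ_1 + 1·σ_2 = 6(Δ_1 - Δ_0) = -12
  1·σ_1 + 8·σ_2 + 3·σ_3 = 6(Δ_2 - Δ_1) = 0
Natural end conditions: σ_0 = σ_3 = 0.
Forward elimination and back-substitution give σ_0 = 0, σ_1 = -96/31, σ_2 = 12/31, σ_3 = 0.
On [-2, -1], with g_0(x) = a_0 + b_0·(x + 2) + c_0·(x + 2)² + d_0·(x + 2)³: c_0 = σ_0/2 = 0, d_0 = (σ_1 - σ_0)/(6h_0) = -16/31, b_0 = Δ_0 - h_0(2σ_0 + σ_1)/6 = 109/31.

-0.5161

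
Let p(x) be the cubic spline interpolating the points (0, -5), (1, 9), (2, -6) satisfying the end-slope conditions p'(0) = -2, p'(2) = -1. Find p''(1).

-88

With M_i denoting the second derivative at x_i, h_i = 1, 1, and Δ_i = (y_(i+1) − y_i)/h_i = 14, -15:
  1·M_0 + 4·M_1 + 1·M_2 = 6(Δ_1 - Δ_0) = -174
Clamped end conditions give two more equations: 2h_0·M_0 + h_0·M_1 = 6(Δ_0 - p'(0)) = 96 and h_1·M_1 + 2h_1·M_2 = 6(p'(2) - Δ_1) = 84.
Hence M_0 = 92, M_1 = -88, M_2 = 86.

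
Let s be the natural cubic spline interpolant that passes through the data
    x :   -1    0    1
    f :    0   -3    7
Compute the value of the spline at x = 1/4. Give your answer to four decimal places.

Let M_i = s''(x_i). Step sizes h_i = 1, 1; slopes of the chords Δ_i = (y_(i+1) - y_i)/h_i = -3, 10.
  1·M_0 + 4·M_1 + 1·M_2 = 6(Δ_1 - Δ_0) = 78
Natural end conditions: M_0 = M_2 = 0.
Forward elimination and back-substitution give M_0 = 0, M_1 = 39/2, M_2 = 0.
On [0, 1], s(x) = -3 + 7/2·x + 39/4·x² - 13/4·x³.
With x = 1/4: s(1/4) = -401/256.

-1.5664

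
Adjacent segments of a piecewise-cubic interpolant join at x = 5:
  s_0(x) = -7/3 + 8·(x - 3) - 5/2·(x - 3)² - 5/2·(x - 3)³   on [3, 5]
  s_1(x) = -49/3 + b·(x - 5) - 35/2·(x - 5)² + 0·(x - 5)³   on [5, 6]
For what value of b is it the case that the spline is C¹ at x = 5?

-32

s_0'(x) = 8 - 5·(x - 3) - 15/2·(x - 3)², so s_0'(5) = -32. On the right, s_1'(5) = b, so b = -32.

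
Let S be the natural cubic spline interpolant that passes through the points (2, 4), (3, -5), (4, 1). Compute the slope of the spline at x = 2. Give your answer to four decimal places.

-12.7500

Let σ_i = S''(x_i). Step sizes h_i = 1, 1; slopes of the chords Δ_i = (y_(i+1) - y_i)/h_i = -9, 6.
  1·σ_0 + 4·σ_1 + 1·σ_2 = 6(Δ_1 - Δ_0) = 90
Natural end conditions: σ_0 = σ_2 = 0.
Solving: σ_0 = 0, σ_1 = 45/2, σ_2 = 0.
On [2, 3], S'(x) = b_0 + 2c_0·(x - 2) + 3d_0·(x - 2)² with b_0 = Δ_0 - h_0(2σ_0 + σ_1)/6 = -51/4, c_0 = σ_0/2 = 0, d_0 = (σ_1 - σ_0)/(6h_0) = 15/4. So S'(2) = -51/4.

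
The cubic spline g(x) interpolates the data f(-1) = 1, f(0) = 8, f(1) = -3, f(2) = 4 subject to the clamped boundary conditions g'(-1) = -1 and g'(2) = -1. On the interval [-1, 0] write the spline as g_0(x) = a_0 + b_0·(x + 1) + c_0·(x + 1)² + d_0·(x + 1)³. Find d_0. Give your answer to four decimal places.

-17.2000

Let m_i = g''(x_i). Step sizes h_i = 1, 1, 1; slopes of the chords Δ_i = (y_(i+1) - y_i)/h_i = 7, -11, 7.
  1·m_0 + 4·m_1 + 1·m_2 = 6(Δ_1 - Δ_0) = -108
  1·m_1 + 4·m_2 + 1·m_3 = 6(Δ_2 - Δ_1) = 108
Clamped end conditions give two more equations: 2h_0·m_0 + h_0·m_1 = 6(Δ_0 - g'(-1)) = 48 and h_2·m_2 + 2h_2·m_3 = 6(g'(2) - Δ_2) = -48.
Solving the tridiagonal system: m_0 = 252/5, m_1 = -264/5, m_2 = 264/5, m_3 = -252/5.
On [-1, 0], with g_0(x) = a_0 + b_0·(x + 1) + c_0·(x + 1)² + d_0·(x + 1)³: c_0 = m_0/2 = 126/5, d_0 = (m_1 - m_0)/(6h_0) = -86/5, b_0 = Δ_0 - h_0(2m_0 + m_1)/6 = -1.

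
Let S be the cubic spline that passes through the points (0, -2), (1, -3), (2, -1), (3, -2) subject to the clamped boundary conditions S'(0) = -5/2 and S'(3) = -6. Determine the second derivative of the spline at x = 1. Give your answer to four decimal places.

Write M_i for S''(x_i). With h_i = 1, 1, 1 and divided differences Δ_i = -1, 2, -1, the continuity of S' gives the tridiagonal system
  1·M_0 + 4·M_1 + 1·M_2 = 6(Δ_1 - Δ_0) = 18
  1·M_1 + 4·M_2 + 1·M_3 = 6(Δ_2 - Δ_1) = -18
Clamped end conditions give two more equations: 2h_0·M_0 + h_0·M_1 = 6(Δ_0 - S'(0)) = 9 and h_2·M_2 + 2h_2·M_3 = 6(S'(3) - Δ_2) = -30.
Solving: M_0 = 34/15, M_1 = 67/15, M_2 = -32/15, M_3 = -209/15.

4.4667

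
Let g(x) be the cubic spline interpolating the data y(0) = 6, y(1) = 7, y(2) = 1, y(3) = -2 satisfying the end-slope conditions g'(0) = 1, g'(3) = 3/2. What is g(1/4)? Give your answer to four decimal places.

Let m_i = g''(x_i). Step sizes h_i = 1, 1, 1; slopes of the chords Δ_i = (y_(i+1) - y_i)/h_i = 1, -6, -3.
  1·m_0 + 4·m_1 + 1·m_2 = 6(Δ_1 - Δ_0) = -42
  1·m_1 + 4·m_2 + 1·m_3 = 6(Δ_2 - Δ_1) = 18
Clamped end conditions give two more equations: 2h_0·m_0 + h_0·m_1 = 6(Δ_0 - g'(0)) = 0 and h_2·m_2 + 2h_2·m_3 = 6(g'(3) - Δ_2) = 27.
Solving the tridiagonal system: m_0 = 101/15, m_1 = -202/15, m_2 = 77/15, m_3 = 164/15.
On [0, 1], g(x) = 6 + 1·x + 101/30·x² - 101/30·x³.
With x = 1/4: g(1/4) = 4101/640.

6.4078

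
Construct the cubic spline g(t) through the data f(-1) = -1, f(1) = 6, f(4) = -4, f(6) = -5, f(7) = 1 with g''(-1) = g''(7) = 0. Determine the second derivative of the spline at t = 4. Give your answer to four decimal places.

Let M_i = g''(x_i). Step sizes h_i = 2, 3, 2, 1; slopes of the chords Δ_i = (y_(i+1) - y_i)/h_i = 7/2, -10/3, -1/2, 6.
  2·M_0 + 10·M_1 + 3·M_2 = 6(Δ_1 - Δ_0) = -41
  3·M_1 + 10·M_2 + 2·M_3 = 6(Δ_2 - Δ_1) = 17
  2·M_2 + 6·M_3 + 1·M_4 = 6(Δ_3 - Δ_2) = 39
Natural end conditions: M_0 = M_4 = 0.
Forward elimination and back-substitution give M_0 = 0, M_1 = -1184/253, M_2 = 489/253, M_3 = 2963/506, M_4 = 0.

1.9328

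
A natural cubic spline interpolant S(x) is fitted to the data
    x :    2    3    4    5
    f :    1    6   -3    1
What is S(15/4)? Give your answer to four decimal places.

-1.1156

Put M_i = S'' at the i-th knot. Here h = (1, 1, 1) and Δ = (5, -9, 4), so the interior equations h_(i-1)·M_(i-1) + 2(h_(i-1)+h_i)·M_i + h_i·M_(i+1) = 6(Δ_i − Δ_(i-1)) read
  1·M_0 + 4·M_1 + 1·M_2 = 6(Δ_1 - Δ_0) = -84
  1·M_1 + 4·M_2 + 1·M_3 = 6(Δ_2 - Δ_1) = 78
Natural end conditions: M_0 = M_3 = 0.
Hence M_0 = 0, M_1 = -138/5, M_2 = 132/5, M_3 = 0.
On [3, 4], S(x) = 6 - 21/5·(x - 3) - 69/5·(x - 3)² + 9·(x - 3)³.
With (x - 3) = 3/4: S(15/4) = -357/320.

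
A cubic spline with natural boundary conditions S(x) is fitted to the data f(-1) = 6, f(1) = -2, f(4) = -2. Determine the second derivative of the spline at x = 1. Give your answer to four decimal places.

2.4000

Put σ_i = S'' at the i-th knot. Here h = (2, 3) and Δ = (-4, 0), so the interior equations h_(i-1)·σ_(i-1) + 2(h_(i-1)+h_i)·σ_i + h_i·σ_(i+1) = 6(Δ_i − Δ_(i-1)) read
  2·σ_0 + 10·σ_1 + 3·σ_2 = 6(Δ_1 - Δ_0) = 24
Natural end conditions: σ_0 = σ_2 = 0.
Solving: σ_0 = 0, σ_1 = 12/5, σ_2 = 0.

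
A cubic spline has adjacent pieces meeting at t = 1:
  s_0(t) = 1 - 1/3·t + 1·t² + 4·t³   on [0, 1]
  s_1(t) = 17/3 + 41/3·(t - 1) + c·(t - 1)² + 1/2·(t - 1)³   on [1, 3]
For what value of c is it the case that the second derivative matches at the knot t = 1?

13

s_0''(t) = 2 + 24·t, so s_0''(1) = 26. On the right, s_1''(1) = 2c, so c = 13.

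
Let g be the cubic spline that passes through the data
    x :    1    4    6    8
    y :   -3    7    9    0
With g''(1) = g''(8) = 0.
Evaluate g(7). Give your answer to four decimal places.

Put M_i = g'' at the i-th knot. Here h = (3, 2, 2) and Δ = (10/3, 1, -9/2), so the interior equations h_(i-1)·M_(i-1) + 2(h_(i-1)+h_i)·M_i + h_i·M_(i+1) = 6(Δ_i − Δ_(i-1)) read
  3·M_0 + 10·M_1 + 2·M_2 = 6(Δ_1 - Δ_0) = -14
  2·M_1 + 8·M_2 + 2·M_3 = 6(Δ_2 - Δ_1) = -33
Natural end conditions: M_0 = M_3 = 0.
Hence M_0 = 0, M_1 = -23/38, M_2 = -151/38, M_3 = 0.
On [6, 8], g(x) = 9 - 211/114·(x - 6) - 151/76·(x - 6)² + 151/456·(x - 6)³.
With (x - 6) = 1: g(7) = 835/152.

5.4934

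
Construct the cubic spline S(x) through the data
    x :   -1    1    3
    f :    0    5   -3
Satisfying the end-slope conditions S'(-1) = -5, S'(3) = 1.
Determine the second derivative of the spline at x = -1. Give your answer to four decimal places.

Put m_i = S'' at the i-th knot. Here h = (2, 2) and Δ = (5/2, -4), so the interior equations h_(i-1)·m_(i-1) + 2(h_(i-1)+h_i)·m_i + h_i·m_(i+1) = 6(Δ_i − Δ_(i-1)) read
  2·m_0 + 8·m_1 + 2·m_2 = 6(Δ_1 - Δ_0) = -39
Clamped end conditions give two more equations: 2h_0·m_0 + h_0·m_1 = 6(Δ_0 - S'(-1)) = 45 and h_1·m_1 + 2h_1·m_2 = 6(S'(3) - Δ_1) = 30.
Hence m_0 = 141/8, m_1 = -51/4, m_2 = 111/8.

17.6250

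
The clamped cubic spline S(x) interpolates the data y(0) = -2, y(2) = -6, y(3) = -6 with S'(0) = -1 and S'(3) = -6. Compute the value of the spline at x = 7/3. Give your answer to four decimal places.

Let m_i = S''(x_i). Step sizes h_i = 2, 1; slopes of the chords Δ_i = (y_(i+1) - y_i)/h_i = -2, 0.
  2·m_0 + 6·m_1 + 1·m_2 = 6(Δ_1 - Δ_0) = 12
Clamped end conditions give two more equations: 2h_0·m_0 + h_0·m_1 = 6(Δ_0 - S'(0)) = -6 and h_1·m_1 + 2h_1·m_2 = 6(S'(3) - Δ_1) = -36.
Hence m_0 = -31/6, m_1 = 22/3, m_2 = -65/3.
On [2, 3], S(x) = -6 + 7/6·(x - 2) + 11/3·(x - 2)² - 29/6·(x - 2)³.
With (x - 2) = 1/3: S(7/3) = -436/81.

-5.3827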